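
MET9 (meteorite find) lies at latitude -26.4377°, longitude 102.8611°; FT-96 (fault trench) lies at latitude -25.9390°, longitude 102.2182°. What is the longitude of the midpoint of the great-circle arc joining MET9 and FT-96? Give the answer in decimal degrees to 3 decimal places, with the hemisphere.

102.539°E

Bx = cos φ₂ cos Δλ = 0.899204,  By = cos φ₂ sin Δλ = -0.010090
φₘ = atan2(sin φ₁ + sin φ₂, √((cos φ₁ + Bx)² + By²)) = -26.18871°
λₘ = λ₁ + atan2(By, cos φ₁ + Bx) = 102.53896°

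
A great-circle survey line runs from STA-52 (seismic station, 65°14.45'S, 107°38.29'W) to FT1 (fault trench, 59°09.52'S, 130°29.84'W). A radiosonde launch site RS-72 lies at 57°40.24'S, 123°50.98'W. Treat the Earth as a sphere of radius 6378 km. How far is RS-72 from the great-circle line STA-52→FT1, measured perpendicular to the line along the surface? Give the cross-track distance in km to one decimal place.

STA-52: φ = -65.24083°, λ = -107.63817°
FT1: φ = -59.15867°, λ = -130.49733°
RS-72: φ = -57.67067°, λ = -123.84967°
δ₁₃ = central angle STA-52→RS-72 = 0.188007 rad  (haversine)
θ₁₃ = bearing STA-52→RS-72 = 306.981°,  θ₁₂ = bearing STA-52→FT1 = 289.210°
dₓₜ = R·arcsin(sin δ₁₃ · sin(θ₁₃ − θ₁₂)) = 6378·arcsin(0.18690·sin(17.771°)) = 364.024 km
|dₓₜ| = 364.024 km

364.0 km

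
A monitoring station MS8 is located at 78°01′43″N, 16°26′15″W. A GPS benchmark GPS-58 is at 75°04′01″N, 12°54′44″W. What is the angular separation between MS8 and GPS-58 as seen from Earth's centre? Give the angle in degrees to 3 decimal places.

3.072°

MS8: φ = +78.02861°, λ = -16.43750°
GPS-58: φ = +75.06694°, λ = -12.91222°
Δφ = -2.9617°,  Δλ = 3.5253°
a = sin²(Δφ/2) + cos φ₁ cos φ₂ sin²(Δλ/2) = 0.000718
c = 2·arcsin(√a) = 0.053613 rad = 3.0718°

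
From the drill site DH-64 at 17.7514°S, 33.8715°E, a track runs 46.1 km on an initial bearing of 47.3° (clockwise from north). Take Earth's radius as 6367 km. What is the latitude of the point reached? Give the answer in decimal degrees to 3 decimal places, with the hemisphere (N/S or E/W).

δ = d/R = 46.1/6367 = 0.007240 rad
φ₂ = arcsin(sin φ₁ cos δ + cos φ₁ sin δ cos θ)
   = arcsin(-0.30489·0.99997 + 0.95239·0.00724·0.67816) = -17.46981°
λ₂ = λ₁ + atan2(sin θ sin δ cos φ₁, cos δ − sin φ₁ sin φ₂) = 34.19112°

17.470°S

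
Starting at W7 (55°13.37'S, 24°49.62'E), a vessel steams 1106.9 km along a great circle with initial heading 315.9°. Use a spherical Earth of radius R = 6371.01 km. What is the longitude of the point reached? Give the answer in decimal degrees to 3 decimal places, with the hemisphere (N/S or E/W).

14.554°E

W7: φ = -55.22283°, λ = +24.82700°
δ = d/R = 1106.9/6371.01 = 0.173740 rad
φ₂ = arcsin(sin φ₁ cos δ + cos φ₁ sin δ cos θ)
   = arcsin(-0.82138·0.98495 + 0.57039·0.17287·0.71813) = -47.57854°
λ₂ = λ₁ + atan2(sin θ sin δ cos φ₁, cos δ − sin φ₁ sin φ₂) = 14.55424°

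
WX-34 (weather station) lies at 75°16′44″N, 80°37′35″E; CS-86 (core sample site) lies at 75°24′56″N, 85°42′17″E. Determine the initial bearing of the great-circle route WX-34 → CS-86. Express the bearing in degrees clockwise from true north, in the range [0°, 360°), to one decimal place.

WX-34: φ = +75.27889°, λ = +80.62639°
CS-86: φ = +75.41556°, λ = +85.70472°
Δλ = 5.0783°
y = sin Δλ · cos φ₂ = 0.022289
x = cos φ₁ sin φ₂ − sin φ₁ cos φ₂ cos Δλ = 0.003341
θ = atan2(y, x) = 81.4746° → 81.4746° (mod 360°)

81.5°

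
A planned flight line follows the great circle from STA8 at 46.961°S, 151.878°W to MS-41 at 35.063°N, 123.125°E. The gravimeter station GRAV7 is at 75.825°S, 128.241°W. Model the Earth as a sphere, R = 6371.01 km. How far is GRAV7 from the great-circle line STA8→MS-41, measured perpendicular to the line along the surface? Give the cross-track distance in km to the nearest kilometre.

δ₁₃ = central angle STA8→GRAV7 = 0.532095 rad  (haversine)
θ₁₃ = bearing STA8→GRAV7 = 168.841°,  θ₁₂ = bearing STA8→MS-41 = 298.583°
dₓₜ = R·arcsin(sin δ₁₃ · sin(θ₁₃ − θ₁₂)) = 6371.01·arcsin(0.50734·sin(-129.741°)) = -2553.211 km
|dₓₜ| = 2553.211 km

2553 km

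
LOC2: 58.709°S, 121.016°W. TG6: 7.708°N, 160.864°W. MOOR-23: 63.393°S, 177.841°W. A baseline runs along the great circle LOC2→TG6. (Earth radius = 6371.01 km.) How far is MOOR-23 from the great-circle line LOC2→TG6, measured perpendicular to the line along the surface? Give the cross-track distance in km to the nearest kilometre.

δ₁₃ = central angle LOC2→MOOR-23 = 0.470523 rad  (haversine)
θ₁₃ = bearing LOC2→MOOR-23 = 235.779°,  θ₁₂ = bearing LOC2→TG6 = 318.583°
dₓₜ = R·arcsin(sin δ₁₃ · sin(θ₁₃ − θ₁₂)) = 6371.01·arcsin(0.45335·sin(-82.804°)) = -2972.211 km
|dₓₜ| = 2972.211 km

2972 km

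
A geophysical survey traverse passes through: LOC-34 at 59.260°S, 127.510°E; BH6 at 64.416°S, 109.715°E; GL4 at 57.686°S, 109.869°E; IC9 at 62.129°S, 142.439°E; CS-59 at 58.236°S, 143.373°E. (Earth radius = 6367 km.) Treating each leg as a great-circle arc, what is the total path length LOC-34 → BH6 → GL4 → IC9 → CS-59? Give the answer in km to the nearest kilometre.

4132 km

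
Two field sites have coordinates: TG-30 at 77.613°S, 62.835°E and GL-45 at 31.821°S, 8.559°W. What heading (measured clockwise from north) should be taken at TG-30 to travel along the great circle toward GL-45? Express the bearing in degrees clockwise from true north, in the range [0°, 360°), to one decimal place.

Δλ = -71.3940°
y = sin Δλ · cos φ₂ = -0.805290
x = cos φ₁ sin φ₂ − sin φ₁ cos φ₂ cos Δλ = 0.151687
θ = atan2(y, x) = -79.3326° → 280.6674° (mod 360°)

280.7°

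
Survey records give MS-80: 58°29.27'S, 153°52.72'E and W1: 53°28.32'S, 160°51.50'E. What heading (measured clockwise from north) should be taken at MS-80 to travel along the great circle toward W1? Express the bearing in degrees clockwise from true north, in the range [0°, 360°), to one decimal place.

40.8°

MS-80: φ = -58.48783°, λ = +153.87867°
W1: φ = -53.47200°, λ = +160.85833°
Δλ = 6.9797°
y = sin Δλ · cos φ₂ = 0.072329
x = cos φ₁ sin φ₂ − sin φ₁ cos φ₂ cos Δλ = 0.083671
θ = atan2(y, x) = 40.8417° → 40.8417° (mod 360°)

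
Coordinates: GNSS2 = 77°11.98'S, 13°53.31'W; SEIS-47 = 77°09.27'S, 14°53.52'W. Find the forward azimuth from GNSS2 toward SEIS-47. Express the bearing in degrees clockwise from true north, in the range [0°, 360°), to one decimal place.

GNSS2: φ = -77.19967°, λ = -13.88850°
SEIS-47: φ = -77.15450°, λ = -14.89200°
Δλ = -1.0035°
y = sin Δλ · cos φ₂ = -0.003894
x = cos φ₁ sin φ₂ − sin φ₁ cos φ₂ cos Δλ = 0.000755
θ = atan2(y, x) = -79.0254° → 280.9746° (mod 360°)

281.0°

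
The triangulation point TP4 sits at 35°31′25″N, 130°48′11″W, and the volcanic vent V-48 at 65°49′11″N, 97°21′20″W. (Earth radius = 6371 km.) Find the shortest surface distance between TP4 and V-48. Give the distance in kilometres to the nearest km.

4012 km

TP4: φ = +35.52361°, λ = -130.80306°
V-48: φ = +65.81972°, λ = -97.35556°
Δφ = 30.2961°,  Δλ = 33.4475°
a = sin²(Δφ/2) + cos φ₁ cos φ₂ sin²(Δλ/2) = 0.095890
c = 2·arcsin(√a) = 0.629672 rad = 36.0776°
d = R·c = 6371 × 0.629672 = 4011.6 km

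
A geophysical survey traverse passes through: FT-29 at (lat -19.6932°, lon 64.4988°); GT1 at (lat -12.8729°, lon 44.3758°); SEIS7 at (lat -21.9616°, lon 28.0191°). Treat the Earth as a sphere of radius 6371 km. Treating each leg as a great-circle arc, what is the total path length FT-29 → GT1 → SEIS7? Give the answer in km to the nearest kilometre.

FT-29→GT1: c = 0.357157 rad, d = 2275.45 km
GT1→SEIS7: c = 0.314819 rad, d = 2005.71 km
Total = 2275.45 + 2005.71 = 4281.16 km

4281 km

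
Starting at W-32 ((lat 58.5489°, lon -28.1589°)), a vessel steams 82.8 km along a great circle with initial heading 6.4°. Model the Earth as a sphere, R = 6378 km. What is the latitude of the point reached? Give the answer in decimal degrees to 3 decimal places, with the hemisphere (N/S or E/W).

δ = d/R = 82.8/6378 = 0.012982 rad
φ₂ = arcsin(sin φ₁ cos δ + cos φ₁ sin δ cos θ)
   = arcsin(0.85309·0.99992 + 0.52177·0.01298·0.99377) = 59.28799°
λ₂ = λ₁ + atan2(sin θ sin δ cos φ₁, cos δ − sin φ₁ sin φ₂) = -27.99656°

59.288°N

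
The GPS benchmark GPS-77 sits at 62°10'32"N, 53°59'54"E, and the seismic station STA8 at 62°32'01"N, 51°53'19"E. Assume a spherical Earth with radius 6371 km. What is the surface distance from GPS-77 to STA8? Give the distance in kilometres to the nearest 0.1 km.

GPS-77: φ = +62.17556°, λ = +53.99833°
STA8: φ = +62.53361°, λ = +51.88861°
Δφ = 0.3581°,  Δλ = -2.1097°
a = sin²(Δφ/2) + cos φ₁ cos φ₂ sin²(Δλ/2) = 0.000083
c = 2·arcsin(√a) = 0.018191 rad = 1.0423°
d = R·c = 6371 × 0.018191 = 115.9 km

115.9 km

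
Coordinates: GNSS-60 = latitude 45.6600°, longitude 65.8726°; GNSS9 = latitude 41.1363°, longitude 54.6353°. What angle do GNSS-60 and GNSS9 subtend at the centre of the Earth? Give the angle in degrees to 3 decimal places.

Δφ = -4.5237°,  Δλ = -11.2373°
a = sin²(Δφ/2) + cos φ₁ cos φ₂ sin²(Δλ/2) = 0.006603
c = 2·arcsin(√a) = 0.162702 rad = 9.3221°

9.322°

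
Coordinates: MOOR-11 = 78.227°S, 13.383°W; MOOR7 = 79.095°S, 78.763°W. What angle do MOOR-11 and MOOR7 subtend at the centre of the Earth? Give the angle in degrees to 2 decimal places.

Δφ = -0.8680°,  Δλ = -65.3800°
a = sin²(Δφ/2) + cos φ₁ cos φ₂ sin²(Δλ/2) = 0.011317
c = 2·arcsin(√a) = 0.213165 rad = 12.2135°

12.21°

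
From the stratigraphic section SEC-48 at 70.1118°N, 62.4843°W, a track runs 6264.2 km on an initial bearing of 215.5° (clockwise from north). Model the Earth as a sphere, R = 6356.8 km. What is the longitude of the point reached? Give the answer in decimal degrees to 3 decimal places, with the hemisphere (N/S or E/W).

δ = d/R = 6264.2/6356.8 = 0.985433 rad
φ₂ = arcsin(sin φ₁ cos δ + cos φ₁ sin δ cos θ)
   = arcsin(0.94036·0.55250 + 0.34019·0.83351·-0.81412) = 16.78066°
λ₂ = λ₁ + atan2(sin θ sin δ cos φ₁, cos δ − sin φ₁ sin φ₂) = -92.85219°

92.852°W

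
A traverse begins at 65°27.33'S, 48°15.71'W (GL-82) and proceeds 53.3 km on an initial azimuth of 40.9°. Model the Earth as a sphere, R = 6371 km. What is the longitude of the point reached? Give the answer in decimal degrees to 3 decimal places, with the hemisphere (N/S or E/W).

GL-82: φ = -65.45550°, λ = -48.26183°
δ = d/R = 53.3/6371 = 0.008366 rad
φ₂ = arcsin(sin φ₁ cos δ + cos φ₁ sin δ cos θ)
   = arcsin(-0.90964·0.99997 + 0.41540·0.00837·0.75585) = -65.09134°
λ₂ = λ₁ + atan2(sin θ sin δ cos φ₁, cos δ − sin φ₁ sin φ₂) = -47.51666°

47.517°W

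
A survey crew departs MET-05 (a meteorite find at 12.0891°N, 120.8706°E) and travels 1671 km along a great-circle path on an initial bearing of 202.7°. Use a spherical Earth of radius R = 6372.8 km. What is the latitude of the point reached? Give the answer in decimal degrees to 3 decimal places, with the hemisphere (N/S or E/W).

δ = d/R = 1671/6372.8 = 0.262208 rad
φ₂ = arcsin(sin φ₁ cos δ + cos φ₁ sin δ cos θ)
   = arcsin(0.20943·0.96582 + 0.97782·0.25921·-0.92254) = -1.80840°
λ₂ = λ₁ + atan2(sin θ sin δ cos φ₁, cos δ − sin φ₁ sin φ₂) = 115.12671°

1.808°S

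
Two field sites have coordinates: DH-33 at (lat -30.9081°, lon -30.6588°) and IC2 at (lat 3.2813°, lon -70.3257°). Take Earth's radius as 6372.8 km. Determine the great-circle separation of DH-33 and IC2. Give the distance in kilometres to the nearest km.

Δφ = 34.1894°,  Δλ = -39.6669°
a = sin²(Δφ/2) + cos φ₁ cos φ₂ sin²(Δλ/2) = 0.185014
c = 2·arcsin(√a) = 0.889280 rad = 50.9520°
d = R·c = 6372.8 × 0.889280 = 5667.2 km

5667 km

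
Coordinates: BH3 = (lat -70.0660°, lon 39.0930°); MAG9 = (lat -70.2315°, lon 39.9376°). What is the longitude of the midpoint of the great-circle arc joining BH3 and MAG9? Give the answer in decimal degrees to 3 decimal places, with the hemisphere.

Bx = cos φ₂ cos Δλ = 0.338184,  By = cos φ₂ sin Δλ = 0.004986
φₘ = atan2(sin φ₁ + sin φ₂, √((cos φ₁ + Bx)² + By²)) = -70.14925°
λₘ = λ₁ + atan2(By, cos φ₁ + Bx) = 39.51361°

39.514°E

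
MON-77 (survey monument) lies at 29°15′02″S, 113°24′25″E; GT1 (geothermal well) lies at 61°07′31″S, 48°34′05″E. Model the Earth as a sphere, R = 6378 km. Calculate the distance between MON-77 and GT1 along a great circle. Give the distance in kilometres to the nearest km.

5858 km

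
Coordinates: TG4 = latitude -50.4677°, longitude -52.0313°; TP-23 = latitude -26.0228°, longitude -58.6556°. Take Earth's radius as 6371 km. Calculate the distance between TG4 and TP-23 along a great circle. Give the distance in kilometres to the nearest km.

Δφ = 24.4449°,  Δλ = -6.6243°
a = sin²(Δφ/2) + cos φ₁ cos φ₂ sin²(Δλ/2) = 0.046729
c = 2·arcsin(√a) = 0.435780 rad = 24.9684°
d = R·c = 6371 × 0.435780 = 2776.4 km

2776 km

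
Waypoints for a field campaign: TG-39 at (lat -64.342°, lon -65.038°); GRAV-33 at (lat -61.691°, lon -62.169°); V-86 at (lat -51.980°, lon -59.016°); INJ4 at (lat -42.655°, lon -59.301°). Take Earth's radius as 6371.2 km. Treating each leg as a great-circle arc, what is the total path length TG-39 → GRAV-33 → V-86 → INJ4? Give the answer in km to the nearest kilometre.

2462 km

TG-39→GRAV-33: c = 0.051534 rad, d = 328.33 km
GRAV-33→V-86: c = 0.172091 rad, d = 1096.42 km
V-86→INJ4: c = 0.162787 rad, d = 1037.15 km
Total = 328.33 + 1096.42 + 1037.15 = 2461.90 km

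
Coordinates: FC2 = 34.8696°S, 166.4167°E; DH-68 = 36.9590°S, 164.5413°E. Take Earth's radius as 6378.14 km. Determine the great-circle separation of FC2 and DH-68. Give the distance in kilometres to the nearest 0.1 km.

287.5 km

Δφ = -2.0894°,  Δλ = -1.8754°
a = sin²(Δφ/2) + cos φ₁ cos φ₂ sin²(Δλ/2) = 0.000508
c = 2·arcsin(√a) = 0.045082 rad = 2.5830°
d = R·c = 6378.14 × 0.045082 = 287.5 km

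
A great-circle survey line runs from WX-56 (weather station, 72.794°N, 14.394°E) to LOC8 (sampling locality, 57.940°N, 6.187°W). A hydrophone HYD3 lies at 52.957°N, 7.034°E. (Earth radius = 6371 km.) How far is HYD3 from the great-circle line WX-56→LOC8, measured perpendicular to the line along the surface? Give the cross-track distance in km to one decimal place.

990.7 km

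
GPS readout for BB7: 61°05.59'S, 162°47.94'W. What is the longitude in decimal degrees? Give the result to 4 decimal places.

162° + 47.94′/60 = 162 + 0.79900 = 162.7990°

162.7990°W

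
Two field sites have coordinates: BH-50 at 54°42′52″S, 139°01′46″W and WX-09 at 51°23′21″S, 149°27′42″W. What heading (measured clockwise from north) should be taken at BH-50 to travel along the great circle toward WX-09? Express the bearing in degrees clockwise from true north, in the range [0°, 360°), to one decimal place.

BH-50: φ = -54.71444°, λ = -139.02944°
WX-09: φ = -51.38917°, λ = -149.46167°
Δλ = -10.4322°
y = sin Δλ · cos φ₂ = -0.112994
x = cos φ₁ sin φ₂ − sin φ₁ cos φ₂ cos Δλ = 0.049584
θ = atan2(y, x) = -66.3071° → 293.6929° (mod 360°)

293.7°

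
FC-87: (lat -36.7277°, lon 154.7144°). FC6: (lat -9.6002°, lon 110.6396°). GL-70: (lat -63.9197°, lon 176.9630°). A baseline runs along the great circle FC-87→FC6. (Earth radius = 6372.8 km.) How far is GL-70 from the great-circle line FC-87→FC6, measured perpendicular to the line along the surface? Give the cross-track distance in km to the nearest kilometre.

δ₁₃ = central angle FC-87→GL-70 = 0.529129 rad  (haversine)
θ₁₃ = bearing FC-87→GL-70 = 160.746°,  θ₁₂ = bearing FC-87→FC6 = 292.916°
dₓₜ = R·arcsin(sin δ₁₃ · sin(θ₁₃ − θ₁₂)) = 6372.8·arcsin(0.50478·sin(-132.171°)) = -2443.628 km
|dₓₜ| = 2443.628 km

2444 km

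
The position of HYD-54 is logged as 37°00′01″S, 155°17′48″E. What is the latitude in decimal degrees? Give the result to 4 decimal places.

37.0003°S

37° + 0′/60 + 1″/3600 = 37 + 0.00000 + 0.00028 = 37.0003°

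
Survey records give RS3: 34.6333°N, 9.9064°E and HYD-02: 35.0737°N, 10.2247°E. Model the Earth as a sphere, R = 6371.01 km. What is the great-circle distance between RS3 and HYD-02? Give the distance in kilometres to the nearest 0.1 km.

Δφ = 0.4404°,  Δλ = 0.3183°
a = sin²(Δφ/2) + cos φ₁ cos φ₂ sin²(Δλ/2) = 0.000020
c = 2·arcsin(√a) = 0.008937 rad = 0.5120°
d = R·c = 6371.01 × 0.008937 = 56.9 km

56.9 km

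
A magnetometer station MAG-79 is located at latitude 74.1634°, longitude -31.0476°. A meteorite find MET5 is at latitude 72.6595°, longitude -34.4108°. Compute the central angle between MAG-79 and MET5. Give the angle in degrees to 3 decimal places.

1.784°

Δφ = -1.5039°,  Δλ = -3.3632°
a = sin²(Δφ/2) + cos φ₁ cos φ₂ sin²(Δλ/2) = 0.000242
c = 2·arcsin(√a) = 0.031131 rad = 1.7837°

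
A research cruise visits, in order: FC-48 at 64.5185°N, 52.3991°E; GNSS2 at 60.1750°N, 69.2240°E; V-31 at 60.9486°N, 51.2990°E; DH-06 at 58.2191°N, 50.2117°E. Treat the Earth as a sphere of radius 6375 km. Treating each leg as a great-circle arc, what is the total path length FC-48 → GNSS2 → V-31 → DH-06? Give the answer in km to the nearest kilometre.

FC-48→GNSS2: c = 0.155278 rad, d = 989.89 km
GNSS2→V-31: c = 0.153866 rad, d = 980.90 km
V-31→DH-06: c = 0.048596 rad, d = 309.80 km
Total = 989.89 + 980.90 + 309.80 = 2280.59 km

2281 km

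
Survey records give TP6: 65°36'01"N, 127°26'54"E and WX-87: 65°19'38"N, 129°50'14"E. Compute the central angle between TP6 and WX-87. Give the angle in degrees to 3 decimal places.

TP6: φ = +65.60028°, λ = +127.44833°
WX-87: φ = +65.32722°, λ = +129.83722°
Δφ = -0.2731°,  Δλ = 2.3889°
a = sin²(Δφ/2) + cos φ₁ cos φ₂ sin²(Δλ/2) = 0.000081
c = 2·arcsin(√a) = 0.017957 rad = 1.0289°

1.029°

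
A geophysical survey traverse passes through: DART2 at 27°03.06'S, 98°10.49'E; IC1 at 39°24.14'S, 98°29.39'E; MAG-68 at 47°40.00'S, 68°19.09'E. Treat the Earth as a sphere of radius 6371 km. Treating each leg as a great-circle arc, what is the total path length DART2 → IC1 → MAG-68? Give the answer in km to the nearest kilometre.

3954 km

DART2: φ = -27.05100°, λ = +98.17483°
IC1: φ = -39.40233°, λ = +98.48983°
MAG-68: φ = -47.66667°, λ = +68.31817°
DART2→IC1: c = 0.215620 rad, d = 1373.72 km
IC1→MAG-68: c = 0.404963 rad, d = 2580.02 km
Total = 1373.72 + 2580.02 = 3953.74 km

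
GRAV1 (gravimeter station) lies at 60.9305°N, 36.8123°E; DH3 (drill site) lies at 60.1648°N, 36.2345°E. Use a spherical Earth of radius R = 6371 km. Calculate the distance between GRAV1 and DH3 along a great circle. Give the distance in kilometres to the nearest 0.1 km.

Δφ = -0.7657°,  Δλ = -0.5778°
a = sin²(Δφ/2) + cos φ₁ cos φ₂ sin²(Δλ/2) = 0.000051
c = 2·arcsin(√a) = 0.014254 rad = 0.8167°
d = R·c = 6371 × 0.014254 = 90.8 km

90.8 km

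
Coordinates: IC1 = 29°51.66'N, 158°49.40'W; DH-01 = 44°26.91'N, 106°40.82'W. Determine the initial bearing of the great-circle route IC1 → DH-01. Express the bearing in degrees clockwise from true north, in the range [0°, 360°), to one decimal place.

55.4°

IC1: φ = +29.86100°, λ = -158.82333°
DH-01: φ = +44.44850°, λ = -106.68033°
Δλ = 52.1430°
y = sin Δλ · cos φ₂ = 0.563640
x = cos φ₁ sin φ₂ − sin φ₁ cos φ₂ cos Δλ = 0.389167
θ = atan2(y, x) = 55.3768° → 55.3768° (mod 360°)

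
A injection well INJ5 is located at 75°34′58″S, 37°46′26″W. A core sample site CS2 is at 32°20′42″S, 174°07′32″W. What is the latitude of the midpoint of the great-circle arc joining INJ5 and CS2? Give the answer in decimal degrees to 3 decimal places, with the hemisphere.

65.458°S

INJ5: φ = -75.58278°, λ = -37.77389°
CS2: φ = -32.34500°, λ = -174.12556°
Bx = cos φ₂ cos Δλ = -0.611319,  By = cos φ₂ sin Δλ = -0.583135
φₘ = atan2(sin φ₁ + sin φ₂, √((cos φ₁ + Bx)² + By²)) = -65.45762°
λₘ = λ₁ + atan2(By, cos φ₁ + Bx) = -159.62912°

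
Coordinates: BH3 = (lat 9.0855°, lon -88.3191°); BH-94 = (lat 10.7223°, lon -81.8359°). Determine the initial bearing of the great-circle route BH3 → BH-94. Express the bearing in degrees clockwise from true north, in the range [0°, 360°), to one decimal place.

75.1°

Δλ = 6.4832°
y = sin Δλ · cos φ₂ = 0.110940
x = cos φ₁ sin φ₂ − sin φ₁ cos φ₂ cos Δλ = 0.029556
θ = atan2(y, x) = 75.0822° → 75.0822° (mod 360°)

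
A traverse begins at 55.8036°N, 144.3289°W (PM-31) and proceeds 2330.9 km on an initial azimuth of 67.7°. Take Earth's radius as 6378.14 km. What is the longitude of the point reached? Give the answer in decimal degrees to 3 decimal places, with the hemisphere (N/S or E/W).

δ = d/R = 2330.9/6378.14 = 0.365451 rad
φ₂ = arcsin(sin φ₁ cos δ + cos φ₁ sin δ cos θ)
   = arcsin(0.82712·0.93396 + 0.56203·0.35737·0.37946) = 58.07168°
λ₂ = λ₁ + atan2(sin θ sin δ cos φ₁, cos δ − sin φ₁ sin φ₂) = -105.63188°

105.632°W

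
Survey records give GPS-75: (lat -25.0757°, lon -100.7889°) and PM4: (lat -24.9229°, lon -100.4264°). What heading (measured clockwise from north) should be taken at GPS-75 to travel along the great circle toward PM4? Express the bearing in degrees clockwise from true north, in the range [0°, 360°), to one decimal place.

65.1°

Δλ = 0.3625°
y = sin Δλ · cos φ₂ = 0.005738
x = cos φ₁ sin φ₂ − sin φ₁ cos φ₂ cos Δλ = 0.002659
θ = atan2(y, x) = 65.1340° → 65.1340° (mod 360°)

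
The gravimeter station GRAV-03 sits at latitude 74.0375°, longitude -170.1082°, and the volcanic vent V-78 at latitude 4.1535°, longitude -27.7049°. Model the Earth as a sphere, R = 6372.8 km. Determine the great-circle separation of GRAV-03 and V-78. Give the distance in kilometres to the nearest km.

10955 km

Δφ = -69.8840°,  Δλ = 142.4033°
a = sin²(Δφ/2) + cos φ₁ cos φ₂ sin²(Δλ/2) = 0.573844
c = 2·arcsin(√a) = 1.719026 rad = 98.4929°
d = R·c = 6372.8 × 1.719026 = 10955.0 km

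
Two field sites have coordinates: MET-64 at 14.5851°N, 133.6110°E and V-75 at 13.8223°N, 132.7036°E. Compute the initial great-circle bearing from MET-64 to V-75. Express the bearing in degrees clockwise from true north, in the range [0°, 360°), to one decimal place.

229.2°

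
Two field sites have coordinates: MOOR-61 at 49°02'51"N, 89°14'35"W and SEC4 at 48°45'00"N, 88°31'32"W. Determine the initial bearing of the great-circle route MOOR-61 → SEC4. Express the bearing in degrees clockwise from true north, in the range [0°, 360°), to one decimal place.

MOOR-61: φ = +49.04750°, λ = -89.24306°
SEC4: φ = +48.75000°, λ = -88.52556°
Δλ = 0.7175°
y = sin Δλ · cos φ₂ = 0.008257
x = cos φ₁ sin φ₂ − sin φ₁ cos φ₂ cos Δλ = -0.005153
θ = atan2(y, x) = 121.9700° → 121.9700° (mod 360°)

122.0°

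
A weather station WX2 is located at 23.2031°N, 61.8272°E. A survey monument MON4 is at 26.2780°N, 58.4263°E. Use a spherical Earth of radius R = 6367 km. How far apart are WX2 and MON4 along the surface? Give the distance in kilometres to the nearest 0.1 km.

Δφ = 3.0749°,  Δλ = -3.4009°
a = sin²(Δφ/2) + cos φ₁ cos φ₂ sin²(Δλ/2) = 0.001446
c = 2·arcsin(√a) = 0.076059 rad = 4.3579°
d = R·c = 6367 × 0.076059 = 484.3 km

484.3 km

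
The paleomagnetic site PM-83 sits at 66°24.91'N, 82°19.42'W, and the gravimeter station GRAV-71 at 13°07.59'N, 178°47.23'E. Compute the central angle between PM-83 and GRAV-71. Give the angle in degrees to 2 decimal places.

81.49°

PM-83: φ = +66.41517°, λ = -82.32367°
GRAV-71: φ = +13.12650°, λ = +178.78717°
Δφ = -53.2887°,  Δλ = -98.8892°
a = sin²(Δφ/2) + cos φ₁ cos φ₂ sin²(Δλ/2) = 0.426039
c = 2·arcsin(√a) = 1.422330 rad = 81.4935°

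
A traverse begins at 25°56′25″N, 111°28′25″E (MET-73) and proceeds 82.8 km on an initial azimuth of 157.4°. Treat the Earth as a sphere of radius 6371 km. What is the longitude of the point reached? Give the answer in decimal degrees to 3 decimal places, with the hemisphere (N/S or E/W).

MET-73: φ = +25.94028°, λ = +111.47361°
δ = d/R = 82.8/6371 = 0.012996 rad
φ₂ = arcsin(sin φ₁ cos δ + cos φ₁ sin δ cos θ)
   = arcsin(0.43743·0.99992 + 0.89925·0.01300·-0.92321) = 25.25248°
λ₂ = λ₁ + atan2(sin θ sin δ cos φ₁, cos δ − sin φ₁ sin φ₂) = 111.79000°

111.790°E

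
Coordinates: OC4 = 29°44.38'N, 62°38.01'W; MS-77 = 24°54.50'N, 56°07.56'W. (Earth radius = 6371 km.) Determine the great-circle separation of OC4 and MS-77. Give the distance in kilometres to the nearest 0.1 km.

OC4: φ = +29.73967°, λ = -62.63350°
MS-77: φ = +24.90833°, λ = -56.12600°
Δφ = -4.8313°,  Δλ = 6.5075°
a = sin²(Δφ/2) + cos φ₁ cos φ₂ sin²(Δλ/2) = 0.004314
c = 2·arcsin(√a) = 0.131449 rad = 7.5315°
d = R·c = 6371 × 0.131449 = 837.5 km

837.5 km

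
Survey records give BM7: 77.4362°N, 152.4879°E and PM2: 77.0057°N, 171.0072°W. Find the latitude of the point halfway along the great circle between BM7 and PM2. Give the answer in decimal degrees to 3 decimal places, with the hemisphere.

Bx = cos φ₂ cos Δλ = 0.180739,  By = cos φ₂ sin Δλ = 0.133764
φₘ = atan2(sin φ₁ + sin φ₂, √((cos φ₁ + Bx)² + By²)) = 77.84414°
λₘ = λ₁ + atan2(By, cos φ₁ + Bx) = 171.05334°

77.844°N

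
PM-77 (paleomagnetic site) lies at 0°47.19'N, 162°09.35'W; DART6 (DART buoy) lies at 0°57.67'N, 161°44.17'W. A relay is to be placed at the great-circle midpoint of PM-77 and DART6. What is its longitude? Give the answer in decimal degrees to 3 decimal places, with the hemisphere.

PM-77: φ = +0.78650°, λ = -162.15583°
DART6: φ = +0.96117°, λ = -161.73617°
Bx = cos φ₂ cos Δλ = 0.999832,  By = cos φ₂ sin Δλ = 0.007323
φₘ = atan2(sin φ₁ + sin φ₂, √((cos φ₁ + Bx)² + By²)) = 0.87384°
λₘ = λ₁ + atan2(By, cos φ₁ + Bx) = -161.94600°

161.946°W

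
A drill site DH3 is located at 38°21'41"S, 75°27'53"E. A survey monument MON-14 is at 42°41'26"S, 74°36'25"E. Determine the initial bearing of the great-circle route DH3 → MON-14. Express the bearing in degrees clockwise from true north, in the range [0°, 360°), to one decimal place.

188.3°

DH3: φ = -38.36139°, λ = +75.46472°
MON-14: φ = -42.69056°, λ = +74.60694°
Δλ = -0.8578°
y = sin Δλ · cos φ₂ = -0.011004
x = cos φ₁ sin φ₂ − sin φ₁ cos φ₂ cos Δλ = -0.075537
θ = atan2(y, x) = -171.7119° → 188.2881° (mod 360°)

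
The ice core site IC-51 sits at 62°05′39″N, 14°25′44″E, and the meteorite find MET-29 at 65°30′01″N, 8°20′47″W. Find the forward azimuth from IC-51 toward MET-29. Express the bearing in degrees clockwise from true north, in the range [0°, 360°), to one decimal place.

IC-51: φ = +62.09417°, λ = +14.42889°
MET-29: φ = +65.50028°, λ = -8.34639°
Δλ = -22.7753°
y = sin Δλ · cos φ₂ = -0.160533
x = cos φ₁ sin φ₂ − sin φ₁ cos φ₂ cos Δλ = 0.087986
θ = atan2(y, x) = -61.2734° → 298.7266° (mod 360°)

298.7°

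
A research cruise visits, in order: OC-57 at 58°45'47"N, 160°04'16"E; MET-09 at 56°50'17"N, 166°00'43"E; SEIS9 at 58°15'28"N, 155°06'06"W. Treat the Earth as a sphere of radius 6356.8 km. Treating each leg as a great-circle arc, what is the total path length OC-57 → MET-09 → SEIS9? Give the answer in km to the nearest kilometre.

OC-57: φ = +58.76306°, λ = +160.07111°
MET-09: φ = +56.83806°, λ = +166.01194°
SEIS9: φ = +58.25778°, λ = -155.10167°
OC-57→MET-09: c = 0.064631 rad, d = 410.84 km
MET-09→SEIS9: c = 0.359938 rad, d = 2288.05 km
Total = 410.84 + 2288.05 = 2698.89 km

2699 km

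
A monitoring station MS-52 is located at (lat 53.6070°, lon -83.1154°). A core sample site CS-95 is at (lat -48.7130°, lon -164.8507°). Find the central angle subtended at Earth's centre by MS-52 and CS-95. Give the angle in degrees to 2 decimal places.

123.27°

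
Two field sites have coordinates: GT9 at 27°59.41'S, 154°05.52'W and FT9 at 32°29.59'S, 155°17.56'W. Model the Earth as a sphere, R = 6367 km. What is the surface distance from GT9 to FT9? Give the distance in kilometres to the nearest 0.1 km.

513.5 km

GT9: φ = -27.99017°, λ = -154.09200°
FT9: φ = -32.49317°, λ = -155.29267°
Δφ = -4.5030°,  Δλ = -1.2007°
a = sin²(Δφ/2) + cos φ₁ cos φ₂ sin²(Δλ/2) = 0.001625
c = 2·arcsin(√a) = 0.080648 rad = 4.6208°
d = R·c = 6367 × 0.080648 = 513.5 km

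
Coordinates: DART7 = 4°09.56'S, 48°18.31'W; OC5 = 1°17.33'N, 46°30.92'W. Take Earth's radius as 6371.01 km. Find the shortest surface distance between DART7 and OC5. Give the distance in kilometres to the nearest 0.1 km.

637.6 km

DART7: φ = -4.15933°, λ = -48.30517°
OC5: φ = +1.28883°, λ = -46.51533°
Δφ = 5.4482°,  Δλ = 1.7898°
a = sin²(Δφ/2) + cos φ₁ cos φ₂ sin²(Δλ/2) = 0.002502
c = 2·arcsin(√a) = 0.100082 rad = 5.7342°
d = R·c = 6371.01 × 0.100082 = 637.6 km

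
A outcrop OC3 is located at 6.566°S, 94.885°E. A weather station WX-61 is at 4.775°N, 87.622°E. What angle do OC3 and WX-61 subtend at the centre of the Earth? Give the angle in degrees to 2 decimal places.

13.46°

Δφ = 11.3410°,  Δλ = -7.2630°
a = sin²(Δφ/2) + cos φ₁ cos φ₂ sin²(Δλ/2) = 0.013735
c = 2·arcsin(√a) = 0.234929 rad = 13.4605°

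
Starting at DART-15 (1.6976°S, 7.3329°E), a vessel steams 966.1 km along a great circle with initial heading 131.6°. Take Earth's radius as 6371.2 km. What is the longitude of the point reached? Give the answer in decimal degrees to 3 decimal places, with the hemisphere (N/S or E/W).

13.874°E

δ = d/R = 966.1/6371.2 = 0.151635 rad
φ₂ = arcsin(sin φ₁ cos δ + cos φ₁ sin δ cos θ)
   = arcsin(-0.02962·0.98853 + 0.99956·0.15106·-0.66393) = -7.44242°
λ₂ = λ₁ + atan2(sin θ sin δ cos φ₁, cos δ − sin φ₁ sin φ₂) = 13.87414°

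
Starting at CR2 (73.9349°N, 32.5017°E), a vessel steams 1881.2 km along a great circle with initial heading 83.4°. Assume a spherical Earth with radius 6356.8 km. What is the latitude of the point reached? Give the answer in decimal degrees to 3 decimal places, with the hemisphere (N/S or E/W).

δ = d/R = 1881.2/6356.8 = 0.295935 rad
φ₂ = arcsin(sin φ₁ cos δ + cos φ₁ sin δ cos θ)
   = arcsin(0.96095·0.95653 + 0.27673·0.29163·0.11494) = 68.19466°
λ₂ = λ₁ + atan2(sin θ sin δ cos φ₁, cos δ − sin φ₁ sin φ₂) = 83.75421°

68.195°N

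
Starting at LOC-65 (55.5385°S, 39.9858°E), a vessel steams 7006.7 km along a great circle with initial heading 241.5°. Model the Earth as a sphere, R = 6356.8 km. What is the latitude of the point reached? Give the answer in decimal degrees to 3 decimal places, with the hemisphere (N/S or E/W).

37.825°S

δ = d/R = 7006.7/6356.8 = 1.102237 rad
φ₂ = arcsin(sin φ₁ cos δ + cos φ₁ sin δ cos θ)
   = arcsin(-0.82451·0.45160 + 0.56585·0.89222·-0.47716) = -37.82479°
λ₂ = λ₁ + atan2(sin θ sin δ cos φ₁, cos δ − sin φ₁ sin φ₂) = -56.95680°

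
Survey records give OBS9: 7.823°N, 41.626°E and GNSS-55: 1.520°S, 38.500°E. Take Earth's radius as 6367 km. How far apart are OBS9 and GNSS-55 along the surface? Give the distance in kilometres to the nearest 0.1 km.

Δφ = -9.3430°,  Δλ = -3.1260°
a = sin²(Δφ/2) + cos φ₁ cos φ₂ sin²(Δλ/2) = 0.007370
c = 2·arcsin(√a) = 0.171906 rad = 9.8495°
d = R·c = 6367 × 0.171906 = 1094.5 km

1094.5 km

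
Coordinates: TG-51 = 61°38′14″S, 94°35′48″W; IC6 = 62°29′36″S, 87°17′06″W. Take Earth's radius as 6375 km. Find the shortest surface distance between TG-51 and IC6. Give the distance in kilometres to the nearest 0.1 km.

TG-51: φ = -61.63722°, λ = -94.59667°
IC6: φ = -62.49333°, λ = -87.28500°
Δφ = -0.8561°,  Δλ = 7.3117°
a = sin²(Δφ/2) + cos φ₁ cos φ₂ sin²(Δλ/2) = 0.000948
c = 2·arcsin(√a) = 0.061584 rad = 3.5285°
d = R·c = 6375 × 0.061584 = 392.6 km

392.6 km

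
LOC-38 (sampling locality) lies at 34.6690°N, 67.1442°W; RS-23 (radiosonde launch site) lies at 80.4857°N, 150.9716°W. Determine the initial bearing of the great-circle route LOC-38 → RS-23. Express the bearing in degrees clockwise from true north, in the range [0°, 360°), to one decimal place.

Δλ = -83.8274°
y = sin Δλ · cos φ₂ = -0.164335
x = cos φ₁ sin φ₂ − sin φ₁ cos φ₂ cos Δλ = 0.801029
θ = atan2(y, x) = -11.5937° → 348.4063° (mod 360°)

348.4°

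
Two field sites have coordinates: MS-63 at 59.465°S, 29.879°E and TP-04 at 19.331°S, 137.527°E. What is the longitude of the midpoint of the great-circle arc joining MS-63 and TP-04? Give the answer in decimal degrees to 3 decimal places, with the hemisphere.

Bx = cos φ₂ cos Δλ = -0.286076,  By = cos φ₂ sin Δλ = 0.899212
φₘ = atan2(sin φ₁ + sin φ₂, √((cos φ₁ + Bx)² + By²)) = -52.16008°
λₘ = λ₁ + atan2(By, cos φ₁ + Bx) = 106.01168°

106.012°E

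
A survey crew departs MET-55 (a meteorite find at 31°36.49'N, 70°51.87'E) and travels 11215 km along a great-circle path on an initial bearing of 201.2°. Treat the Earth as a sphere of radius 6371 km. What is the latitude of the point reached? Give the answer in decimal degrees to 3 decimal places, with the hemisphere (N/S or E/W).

MET-55: φ = +31.60817°, λ = +70.86450°
δ = d/R = 11215/6371 = 1.760320 rad
φ₂ = arcsin(sin φ₁ cos δ + cos φ₁ sin δ cos θ)
   = arcsin(0.52411·-0.18839 + 0.85165·0.98209·-0.93232) = -61.46618°
λ₂ = λ₁ + atan2(sin θ sin δ cos φ₁, cos δ − sin φ₁ sin φ₂) = 22.83476°

61.466°S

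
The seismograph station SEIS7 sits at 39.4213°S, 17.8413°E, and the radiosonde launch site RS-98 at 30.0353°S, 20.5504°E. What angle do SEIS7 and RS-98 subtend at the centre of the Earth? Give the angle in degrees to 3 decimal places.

Δφ = 9.3860°,  Δλ = 2.7091°
a = sin²(Δφ/2) + cos φ₁ cos φ₂ sin²(Δλ/2) = 0.007068
c = 2·arcsin(√a) = 0.168338 rad = 9.6450°

9.645°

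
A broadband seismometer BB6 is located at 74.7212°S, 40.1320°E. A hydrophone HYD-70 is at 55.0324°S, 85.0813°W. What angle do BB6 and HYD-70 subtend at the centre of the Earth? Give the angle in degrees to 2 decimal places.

45.30°

Δφ = 19.6888°,  Δλ = -125.2133°
a = sin²(Δφ/2) + cos φ₁ cos φ₂ sin²(Δλ/2) = 0.148286
c = 2·arcsin(√a) = 0.790588 rad = 45.2973°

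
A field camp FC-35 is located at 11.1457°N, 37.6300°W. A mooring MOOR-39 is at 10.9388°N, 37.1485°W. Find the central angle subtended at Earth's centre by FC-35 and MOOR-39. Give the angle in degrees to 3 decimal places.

0.516°

Δφ = -0.2069°,  Δλ = 0.4815°
a = sin²(Δφ/2) + cos φ₁ cos φ₂ sin²(Δλ/2) = 0.000020
c = 2·arcsin(√a) = 0.009004 rad = 0.5159°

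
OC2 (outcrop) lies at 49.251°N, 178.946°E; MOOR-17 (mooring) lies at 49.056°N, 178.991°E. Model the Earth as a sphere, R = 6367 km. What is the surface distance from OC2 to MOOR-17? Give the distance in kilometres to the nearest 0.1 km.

Δφ = -0.1950°,  Δλ = 0.0450°
a = sin²(Δφ/2) + cos φ₁ cos φ₂ sin²(Δλ/2) = 0.000003
c = 2·arcsin(√a) = 0.003442 rad = 0.1972°
d = R·c = 6367 × 0.003442 = 21.9 km

21.9 km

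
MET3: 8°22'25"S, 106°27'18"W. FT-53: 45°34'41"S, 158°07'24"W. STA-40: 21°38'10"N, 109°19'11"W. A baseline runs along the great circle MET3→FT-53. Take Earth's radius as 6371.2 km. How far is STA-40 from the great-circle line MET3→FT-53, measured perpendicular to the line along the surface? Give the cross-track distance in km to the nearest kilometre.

2346 km

MET3: φ = -8.37361°, λ = -106.45500°
FT-53: φ = -45.57806°, λ = -158.12333°
STA-40: φ = +21.63611°, λ = -109.31972°
δ₁₃ = central angle MET3→STA-40 = 0.526062 rad  (haversine)
θ₁₃ = bearing MET3→STA-40 = 354.691°,  θ₁₂ = bearing MET3→FT-53 = 220.477°
dₓₜ = R·arcsin(sin δ₁₃ · sin(θ₁₃ − θ₁₂)) = 6371.2·arcsin(0.50213·sin(134.214°)) = 2345.610 km
|dₓₜ| = 2345.610 km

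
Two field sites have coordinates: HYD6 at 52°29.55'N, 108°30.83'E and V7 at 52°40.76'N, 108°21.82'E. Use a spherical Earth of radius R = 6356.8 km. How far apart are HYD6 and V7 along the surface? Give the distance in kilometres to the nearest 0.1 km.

23.1 km

HYD6: φ = +52.49250°, λ = +108.51383°
V7: φ = +52.67933°, λ = +108.36367°
Δφ = 0.1868°,  Δλ = -0.1502°
a = sin²(Δφ/2) + cos φ₁ cos φ₂ sin²(Δλ/2) = 0.000003
c = 2·arcsin(√a) = 0.003629 rad = 0.2079°
d = R·c = 6356.8 × 0.003629 = 23.1 km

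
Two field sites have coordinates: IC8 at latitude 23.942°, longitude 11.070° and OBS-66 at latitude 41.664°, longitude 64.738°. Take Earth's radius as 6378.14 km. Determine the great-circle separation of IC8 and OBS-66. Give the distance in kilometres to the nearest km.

5299 km

Δφ = 17.7220°,  Δλ = 53.6680°
a = sin²(Δφ/2) + cos φ₁ cos φ₂ sin²(Δλ/2) = 0.162856
c = 2·arcsin(√a) = 0.830796 rad = 47.6011°
d = R·c = 6378.14 × 0.830796 = 5298.9 km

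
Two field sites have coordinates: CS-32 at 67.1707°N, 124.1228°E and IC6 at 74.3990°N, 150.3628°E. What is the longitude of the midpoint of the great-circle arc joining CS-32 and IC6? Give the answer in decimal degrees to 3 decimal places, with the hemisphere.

Bx = cos φ₂ cos Δλ = 0.241223,  By = cos φ₂ sin Δλ = 0.118906
φₘ = atan2(sin φ₁ + sin φ₂, √((cos φ₁ + Bx)² + By²)) = 71.23541°
λₘ = λ₁ + atan2(By, cos φ₁ + Bx) = 134.82413°

134.824°E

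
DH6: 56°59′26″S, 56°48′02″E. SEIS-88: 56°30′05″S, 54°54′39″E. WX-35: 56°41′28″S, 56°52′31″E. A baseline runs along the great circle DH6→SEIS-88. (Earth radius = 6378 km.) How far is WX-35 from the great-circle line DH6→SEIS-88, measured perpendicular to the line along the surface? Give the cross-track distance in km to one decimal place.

32.2 km

DH6: φ = -56.99056°, λ = +56.80056°
SEIS-88: φ = -56.50139°, λ = +54.91083°
WX-35: φ = -56.69111°, λ = +56.87528°
δ₁₃ = central angle DH6→WX-35 = 0.005275 rad  (haversine)
θ₁₃ = bearing DH6→WX-35 = 7.803°,  θ₁₂ = bearing DH6→SEIS-88 = 294.478°
dₓₜ = R·arcsin(sin δ₁₃ · sin(θ₁₃ − θ₁₂)) = 6378·arcsin(0.00527·sin(-286.675°)) = 32.228 km
|dₓₜ| = 32.228 km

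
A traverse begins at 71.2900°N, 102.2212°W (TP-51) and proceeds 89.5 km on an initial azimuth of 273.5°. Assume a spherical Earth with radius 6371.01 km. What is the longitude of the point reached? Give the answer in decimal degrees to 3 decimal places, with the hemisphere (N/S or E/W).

104.731°W

δ = d/R = 89.5/6371.01 = 0.014048 rad
φ₂ = arcsin(sin φ₁ cos δ + cos φ₁ sin δ cos θ)
   = arcsin(0.94715·0.99990 + 0.32078·0.01405·0.06105) = 71.32247°
λ₂ = λ₁ + atan2(sin θ sin δ cos φ₁, cos δ − sin φ₁ sin φ₂) = -104.73062°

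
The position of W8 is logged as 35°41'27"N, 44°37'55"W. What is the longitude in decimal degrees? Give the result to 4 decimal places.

44° + 37′/60 + 55″/3600 = 44 + 0.61667 + 0.01528 = 44.6319°

44.6319°W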